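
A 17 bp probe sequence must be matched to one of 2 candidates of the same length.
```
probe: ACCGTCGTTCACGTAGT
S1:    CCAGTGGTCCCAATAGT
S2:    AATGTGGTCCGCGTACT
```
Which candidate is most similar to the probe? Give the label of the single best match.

S2

S1 differs at 7 sites; S2 differs at 6 sites. The closest is S2.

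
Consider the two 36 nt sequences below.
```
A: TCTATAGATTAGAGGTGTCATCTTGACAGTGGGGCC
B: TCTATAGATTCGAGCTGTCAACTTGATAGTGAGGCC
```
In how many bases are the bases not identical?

5

The sequences differ at bases 11, 15, 21, 27, 32 (1-based) — 5 in total.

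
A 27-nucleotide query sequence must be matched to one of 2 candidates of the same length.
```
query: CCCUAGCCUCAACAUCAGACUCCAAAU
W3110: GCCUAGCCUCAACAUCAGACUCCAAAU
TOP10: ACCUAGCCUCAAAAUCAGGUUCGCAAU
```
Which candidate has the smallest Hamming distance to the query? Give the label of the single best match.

W3110

Hamming distances to query — W3110: 1; TOP10: 6.
Smallest is W3110 with 1 mismatch.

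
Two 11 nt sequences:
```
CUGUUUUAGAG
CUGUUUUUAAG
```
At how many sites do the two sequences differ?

2

The sequences differ at sites 8, 9 (1-based) — 2 in total.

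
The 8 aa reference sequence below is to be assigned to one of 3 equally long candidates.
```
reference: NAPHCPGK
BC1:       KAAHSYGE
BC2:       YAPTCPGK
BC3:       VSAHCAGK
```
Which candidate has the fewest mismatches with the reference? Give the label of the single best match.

BC1 differs at 5 residues; BC2 differs at 2 residues; BC3 differs at 4 residues. The closest is BC2.

BC2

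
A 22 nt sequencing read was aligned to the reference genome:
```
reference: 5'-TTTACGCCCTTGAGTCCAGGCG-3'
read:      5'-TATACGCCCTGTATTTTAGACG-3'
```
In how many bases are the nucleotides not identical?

Comparing position by position, 7 bases differ: 2 (T/A), 11 (T/G), 12 (G/T), 14 (G/T), 16 (C/T), 17 (C/T), 20 (G/A).

7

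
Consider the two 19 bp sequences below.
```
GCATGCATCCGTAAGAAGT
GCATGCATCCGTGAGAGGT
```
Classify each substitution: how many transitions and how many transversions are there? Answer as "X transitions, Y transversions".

Mismatches (1-based):
site 13: A→G (purine→purine, transition)
site 17: A→G (purine→purine, transition)

2 transitions, 0 transversions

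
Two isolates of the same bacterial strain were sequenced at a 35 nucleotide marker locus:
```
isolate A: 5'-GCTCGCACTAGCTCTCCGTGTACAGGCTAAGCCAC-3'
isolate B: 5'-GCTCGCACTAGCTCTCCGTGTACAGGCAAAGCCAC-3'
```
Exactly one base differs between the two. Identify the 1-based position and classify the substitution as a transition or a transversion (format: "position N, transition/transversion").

The sequences differ only at position 28: T→A (pyrimidine→purine), a transversion.

position 28, transversion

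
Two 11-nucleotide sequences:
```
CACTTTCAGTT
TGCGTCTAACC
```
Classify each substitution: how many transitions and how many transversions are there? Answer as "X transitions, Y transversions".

7 transitions, 1 transversion

Mismatches (1-based):
position 1: C→T (pyrimidine→pyrimidine, transition)
position 2: A→G (purine→purine, transition)
position 4: T→G (pyrimidine→purine, transversion)
position 6: T→C (pyrimidine→pyrimidine, transition)
position 7: C→T (pyrimidine→pyrimidine, transition)
position 9: G→A (purine→purine, transition)
position 10: T→C (pyrimidine→pyrimidine, transition)
position 11: T→C (pyrimidine→pyrimidine, transition)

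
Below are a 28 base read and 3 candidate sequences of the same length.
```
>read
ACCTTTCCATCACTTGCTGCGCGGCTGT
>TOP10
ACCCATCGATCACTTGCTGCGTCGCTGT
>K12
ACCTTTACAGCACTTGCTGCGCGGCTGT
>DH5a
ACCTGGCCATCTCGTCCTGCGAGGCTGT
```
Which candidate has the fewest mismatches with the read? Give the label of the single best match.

K12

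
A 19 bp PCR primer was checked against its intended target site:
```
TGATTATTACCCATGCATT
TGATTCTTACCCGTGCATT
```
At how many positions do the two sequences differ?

2

Comparing position by position, 2 positions differ: 6 (A/C), 13 (A/G).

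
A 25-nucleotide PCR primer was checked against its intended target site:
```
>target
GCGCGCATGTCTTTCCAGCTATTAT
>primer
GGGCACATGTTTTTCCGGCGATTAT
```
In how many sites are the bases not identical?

Mismatches (1-based): site 2: C→G; site 5: G→A; site 11: C→T; site 17: A→G; site 20: T→G.

5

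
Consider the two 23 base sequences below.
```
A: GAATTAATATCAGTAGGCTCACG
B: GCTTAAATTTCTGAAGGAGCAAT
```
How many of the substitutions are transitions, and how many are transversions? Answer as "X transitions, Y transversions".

0 transitions, 10 transversions

Mismatches (1-based):
base 2: A→C (purine→pyrimidine, transversion)
base 3: A→T (purine→pyrimidine, transversion)
base 5: T→A (pyrimidine→purine, transversion)
base 9: A→T (purine→pyrimidine, transversion)
base 12: A→T (purine→pyrimidine, transversion)
base 14: T→A (pyrimidine→purine, transversion)
base 18: C→A (pyrimidine→purine, transversion)
base 19: T→G (pyrimidine→purine, transversion)
base 22: C→A (pyrimidine→purine, transversion)
base 23: G→T (purine→pyrimidine, transversion)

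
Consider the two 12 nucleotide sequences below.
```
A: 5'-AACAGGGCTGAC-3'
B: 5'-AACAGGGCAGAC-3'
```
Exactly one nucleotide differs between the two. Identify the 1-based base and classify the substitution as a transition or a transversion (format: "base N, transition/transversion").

base 9, transversion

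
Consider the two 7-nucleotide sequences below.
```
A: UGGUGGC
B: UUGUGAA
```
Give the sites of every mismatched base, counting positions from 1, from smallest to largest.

Differences at site 2 (G→U), site 6 (G→A), site 7 (C→A).

2, 6, 7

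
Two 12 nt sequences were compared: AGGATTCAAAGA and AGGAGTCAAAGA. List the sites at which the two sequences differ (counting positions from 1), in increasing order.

5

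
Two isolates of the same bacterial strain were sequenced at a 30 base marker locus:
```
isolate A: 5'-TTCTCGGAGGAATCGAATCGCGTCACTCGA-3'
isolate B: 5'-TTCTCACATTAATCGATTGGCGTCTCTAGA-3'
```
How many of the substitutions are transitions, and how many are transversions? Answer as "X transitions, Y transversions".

1 transition, 7 transversions

Transitions (purine↔purine or pyrimidine↔pyrimidine): 6 G→A.
Transversions (purine↔pyrimidine): 7 G→C, 9 G→T, 10 G→T, 17 A→T, 19 C→G, 25 A→T, 28 C→A.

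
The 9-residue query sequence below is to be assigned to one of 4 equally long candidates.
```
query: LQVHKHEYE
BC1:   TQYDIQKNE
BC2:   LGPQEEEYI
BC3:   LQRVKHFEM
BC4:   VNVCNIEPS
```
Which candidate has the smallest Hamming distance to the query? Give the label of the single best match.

Hamming distances to query — BC1: 7; BC2: 6; BC3: 5; BC4: 7.
Smallest is BC3 with 5 mismatches.

BC3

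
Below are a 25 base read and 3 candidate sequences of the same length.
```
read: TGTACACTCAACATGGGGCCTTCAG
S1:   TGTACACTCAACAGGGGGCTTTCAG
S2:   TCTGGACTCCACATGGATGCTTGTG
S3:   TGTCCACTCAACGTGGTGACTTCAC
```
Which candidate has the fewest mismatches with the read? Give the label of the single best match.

Hamming distances to read — S1: 2; S2: 9; S3: 5.
Smallest is S1 with 2 mismatches.

S1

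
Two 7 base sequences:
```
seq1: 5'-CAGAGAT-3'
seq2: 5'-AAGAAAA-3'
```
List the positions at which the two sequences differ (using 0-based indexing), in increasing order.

0, 4, 6

Differences at position 0 (C→A), position 4 (G→A), position 6 (T→A).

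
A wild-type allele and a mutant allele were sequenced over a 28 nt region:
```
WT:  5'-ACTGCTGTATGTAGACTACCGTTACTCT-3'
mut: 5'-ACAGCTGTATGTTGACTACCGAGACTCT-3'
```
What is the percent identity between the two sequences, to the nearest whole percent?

86%

4 positions differ (3, 13, 22, 23), so 24 of 28 match: 24/28 = 85.71%.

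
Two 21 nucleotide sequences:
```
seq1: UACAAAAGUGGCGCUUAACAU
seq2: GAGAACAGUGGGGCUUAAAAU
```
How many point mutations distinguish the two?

5

Mismatches (1-based): position 1: U→G; position 3: C→G; position 6: A→C; position 12: C→G; position 19: C→A.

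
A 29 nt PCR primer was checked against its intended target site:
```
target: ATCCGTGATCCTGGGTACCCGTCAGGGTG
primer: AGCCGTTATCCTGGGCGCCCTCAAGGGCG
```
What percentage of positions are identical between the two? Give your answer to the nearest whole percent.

Mismatches at positions 2, 7, 16, 17, 21, 22, 23, 28 (1-based): 8 of 29.
Identical positions: 21/29 = 72.41% → 72%.

72%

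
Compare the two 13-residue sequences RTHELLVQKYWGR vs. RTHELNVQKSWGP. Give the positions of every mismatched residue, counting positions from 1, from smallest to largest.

Differences at position 6 (L→N), position 10 (Y→S), position 13 (R→P).

6, 10, 13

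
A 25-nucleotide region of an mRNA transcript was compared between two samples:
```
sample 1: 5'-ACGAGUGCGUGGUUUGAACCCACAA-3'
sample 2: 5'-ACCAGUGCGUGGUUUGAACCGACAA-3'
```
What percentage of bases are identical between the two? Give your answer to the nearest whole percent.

92%

Mismatches at positions 3, 21 (1-based): 2 of 25.
Identical positions: 23/25 = 92% → 92%.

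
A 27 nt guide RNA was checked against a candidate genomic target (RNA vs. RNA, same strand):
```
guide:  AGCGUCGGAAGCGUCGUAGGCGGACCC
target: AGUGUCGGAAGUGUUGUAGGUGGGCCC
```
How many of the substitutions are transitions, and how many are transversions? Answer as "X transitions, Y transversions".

5 transitions, 0 transversions

Mismatches (1-based):
position 3: C→U (pyrimidine→pyrimidine, transition)
position 12: C→U (pyrimidine→pyrimidine, transition)
position 15: C→U (pyrimidine→pyrimidine, transition)
position 21: C→U (pyrimidine→pyrimidine, transition)
position 24: A→G (purine→purine, transition)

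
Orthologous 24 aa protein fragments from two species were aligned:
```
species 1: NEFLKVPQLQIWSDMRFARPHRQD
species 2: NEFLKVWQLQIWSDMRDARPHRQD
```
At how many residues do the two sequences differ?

The sequences differ at residues 7, 17 (1-based) — 2 in total.

2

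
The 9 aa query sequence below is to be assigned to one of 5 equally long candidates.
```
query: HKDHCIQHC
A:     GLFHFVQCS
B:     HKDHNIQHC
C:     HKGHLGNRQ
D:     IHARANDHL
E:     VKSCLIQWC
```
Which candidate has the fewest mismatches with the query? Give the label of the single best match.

B

Hamming distances to query — A: 7; B: 1; C: 6; D: 8; E: 5.
Smallest is B with 1 mismatch.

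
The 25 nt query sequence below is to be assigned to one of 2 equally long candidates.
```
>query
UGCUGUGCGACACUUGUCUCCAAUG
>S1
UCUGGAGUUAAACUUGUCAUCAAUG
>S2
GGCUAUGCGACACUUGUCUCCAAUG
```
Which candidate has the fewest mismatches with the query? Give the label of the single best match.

S2

S1 differs at 9 bases; S2 differs at 2 bases. The closest is S2.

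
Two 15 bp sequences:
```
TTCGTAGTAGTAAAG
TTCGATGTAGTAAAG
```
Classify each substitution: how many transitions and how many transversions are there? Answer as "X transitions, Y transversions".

0 transitions, 2 transversions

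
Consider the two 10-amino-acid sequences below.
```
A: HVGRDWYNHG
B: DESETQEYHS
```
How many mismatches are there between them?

Comparing position by position, 9 residues differ: 1 (H/D), 2 (V/E), 3 (G/S), 4 (R/E), 5 (D/T), 6 (W/Q), 7 (Y/E), 8 (N/Y), 10 (G/S).

9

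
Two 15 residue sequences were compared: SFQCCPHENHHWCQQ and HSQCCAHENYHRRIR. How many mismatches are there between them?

8

The sequences differ at positions 1, 2, 6, 10, 12, 13, 14, 15 (1-based) — 8 in total.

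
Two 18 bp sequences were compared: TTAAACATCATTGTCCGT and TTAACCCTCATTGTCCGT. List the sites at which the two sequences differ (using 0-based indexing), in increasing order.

Scanning 0-based: 4: A/C; 6: A/C.

4, 6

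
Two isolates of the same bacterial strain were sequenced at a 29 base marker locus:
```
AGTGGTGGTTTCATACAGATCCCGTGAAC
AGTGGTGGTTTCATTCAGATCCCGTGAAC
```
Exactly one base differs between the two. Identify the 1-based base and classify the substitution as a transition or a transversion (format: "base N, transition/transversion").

Base 15 changes A→T. A is a purine and T is a pyrimidine, so this is a transversion.

base 15, transversion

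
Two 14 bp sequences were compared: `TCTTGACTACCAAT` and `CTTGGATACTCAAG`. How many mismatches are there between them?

The sequences differ at sites 1, 2, 4, 7, 8, 9, 10, 14 (1-based) — 8 in total.

8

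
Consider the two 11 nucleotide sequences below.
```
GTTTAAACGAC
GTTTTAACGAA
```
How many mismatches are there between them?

The sequences differ at bases 5, 11 (1-based) — 2 in total.

2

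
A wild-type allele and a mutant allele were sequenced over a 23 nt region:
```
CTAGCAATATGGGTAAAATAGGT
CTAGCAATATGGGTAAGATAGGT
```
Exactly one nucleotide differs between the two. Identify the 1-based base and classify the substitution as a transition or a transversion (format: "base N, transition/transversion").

The sequences differ only at base 17: A→G (purine→purine), a transition.

base 17, transition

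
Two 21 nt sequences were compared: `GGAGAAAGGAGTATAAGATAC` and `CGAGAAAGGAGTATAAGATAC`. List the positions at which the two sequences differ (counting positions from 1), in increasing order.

1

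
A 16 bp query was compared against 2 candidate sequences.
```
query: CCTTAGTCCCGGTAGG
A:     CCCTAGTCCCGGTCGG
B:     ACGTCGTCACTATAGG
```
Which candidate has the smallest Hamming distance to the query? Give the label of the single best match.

A

A differs at 2 sites; B differs at 6 sites. The closest is A.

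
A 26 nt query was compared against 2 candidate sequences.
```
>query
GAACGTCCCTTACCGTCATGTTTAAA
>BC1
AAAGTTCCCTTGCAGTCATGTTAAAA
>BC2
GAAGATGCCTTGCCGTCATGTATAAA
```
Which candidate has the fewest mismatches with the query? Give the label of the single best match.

BC2

Hamming distances to query — BC1: 6; BC2: 5.
Smallest is BC2 with 5 mismatches.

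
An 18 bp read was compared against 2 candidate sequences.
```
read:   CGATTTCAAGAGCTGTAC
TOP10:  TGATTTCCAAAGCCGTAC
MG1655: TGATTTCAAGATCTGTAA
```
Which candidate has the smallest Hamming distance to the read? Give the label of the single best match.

MG1655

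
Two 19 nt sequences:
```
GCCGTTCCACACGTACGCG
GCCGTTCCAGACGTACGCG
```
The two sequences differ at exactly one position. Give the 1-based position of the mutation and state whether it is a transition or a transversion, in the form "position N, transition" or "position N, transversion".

Position 10 changes C→G. C is a pyrimidine and G is a purine, so this is a transversion.

position 10, transversion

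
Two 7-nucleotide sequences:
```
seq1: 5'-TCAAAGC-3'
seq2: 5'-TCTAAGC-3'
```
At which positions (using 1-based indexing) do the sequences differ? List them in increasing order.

3

Differences at position 3 (A→T).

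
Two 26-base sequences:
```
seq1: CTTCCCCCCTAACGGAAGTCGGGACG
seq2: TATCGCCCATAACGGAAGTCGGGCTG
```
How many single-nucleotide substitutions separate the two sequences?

6

Mismatches (1-based): base 1: C→T; base 2: T→A; base 5: C→G; base 9: C→A; base 24: A→C; base 25: C→T.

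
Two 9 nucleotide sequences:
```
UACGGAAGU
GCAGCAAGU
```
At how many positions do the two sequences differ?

4

Comparing position by position, 4 positions differ: 1 (U/G), 2 (A/C), 3 (C/A), 5 (G/C).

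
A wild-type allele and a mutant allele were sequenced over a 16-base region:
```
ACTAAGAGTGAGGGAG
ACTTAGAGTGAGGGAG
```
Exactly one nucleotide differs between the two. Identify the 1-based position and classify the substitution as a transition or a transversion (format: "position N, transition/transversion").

Position 4 changes A→T. A is a purine and T is a pyrimidine, so this is a transversion.

position 4, transversion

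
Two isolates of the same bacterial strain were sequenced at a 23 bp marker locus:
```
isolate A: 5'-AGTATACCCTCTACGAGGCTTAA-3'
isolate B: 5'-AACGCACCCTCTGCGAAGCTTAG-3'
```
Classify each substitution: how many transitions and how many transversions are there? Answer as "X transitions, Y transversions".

7 transitions, 0 transversions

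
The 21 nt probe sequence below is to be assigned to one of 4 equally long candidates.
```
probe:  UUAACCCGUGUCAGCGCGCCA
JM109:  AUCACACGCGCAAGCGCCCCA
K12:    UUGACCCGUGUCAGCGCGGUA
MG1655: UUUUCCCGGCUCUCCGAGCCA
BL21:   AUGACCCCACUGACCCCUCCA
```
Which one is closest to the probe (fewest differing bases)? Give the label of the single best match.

JM109 differs at 7 bases; K12 differs at 3 bases; MG1655 differs at 7 bases; BL21 differs at 9 bases. The closest is K12.

K12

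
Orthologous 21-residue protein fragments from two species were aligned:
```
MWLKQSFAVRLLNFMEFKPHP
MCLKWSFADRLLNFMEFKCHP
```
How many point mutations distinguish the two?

4

The sequences differ at positions 2, 5, 9, 19 (1-based) — 4 in total.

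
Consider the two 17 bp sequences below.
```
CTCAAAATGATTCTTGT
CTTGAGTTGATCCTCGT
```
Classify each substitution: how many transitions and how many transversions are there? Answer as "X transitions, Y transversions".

5 transitions, 1 transversion

Transitions (purine↔purine or pyrimidine↔pyrimidine): 3 C→T, 4 A→G, 6 A→G, 12 T→C, 15 T→C.
Transversions (purine↔pyrimidine): 7 A→T.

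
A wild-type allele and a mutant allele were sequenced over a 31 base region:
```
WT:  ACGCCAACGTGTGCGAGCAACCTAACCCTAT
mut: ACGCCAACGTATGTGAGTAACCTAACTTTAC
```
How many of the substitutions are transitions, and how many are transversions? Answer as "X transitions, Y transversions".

6 transitions, 0 transversions

Transitions (purine↔purine or pyrimidine↔pyrimidine): 11 G→A, 14 C→T, 18 C→T, 27 C→T, 28 C→T, 31 T→C.
Transversions (purine↔pyrimidine): none.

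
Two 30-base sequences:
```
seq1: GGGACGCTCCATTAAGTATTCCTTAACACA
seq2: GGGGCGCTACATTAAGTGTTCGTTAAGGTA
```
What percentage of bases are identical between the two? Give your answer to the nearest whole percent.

77%

Mismatches at positions 4, 9, 18, 22, 27, 28, 29 (1-based): 7 of 30.
Identical positions: 23/30 = 76.67% → 77%.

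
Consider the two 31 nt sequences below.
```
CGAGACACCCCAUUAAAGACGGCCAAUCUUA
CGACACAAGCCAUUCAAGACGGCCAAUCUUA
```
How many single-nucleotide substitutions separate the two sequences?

4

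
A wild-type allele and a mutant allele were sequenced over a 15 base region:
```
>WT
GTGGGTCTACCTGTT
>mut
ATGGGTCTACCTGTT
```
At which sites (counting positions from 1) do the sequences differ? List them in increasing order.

Differences at site 1 (G→A).

1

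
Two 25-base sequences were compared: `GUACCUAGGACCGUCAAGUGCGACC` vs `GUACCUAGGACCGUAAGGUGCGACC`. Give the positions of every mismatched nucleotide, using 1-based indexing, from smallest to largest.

15, 17

Scanning 1-based: 15: C/A; 17: A/G.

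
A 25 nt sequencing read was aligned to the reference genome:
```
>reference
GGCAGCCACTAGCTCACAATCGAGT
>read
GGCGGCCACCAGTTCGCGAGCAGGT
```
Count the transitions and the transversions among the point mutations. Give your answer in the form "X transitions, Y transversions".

Mismatches (1-based):
base 4: A→G (purine→purine, transition)
base 10: T→C (pyrimidine→pyrimidine, transition)
base 13: C→T (pyrimidine→pyrimidine, transition)
base 16: A→G (purine→purine, transition)
base 18: A→G (purine→purine, transition)
base 20: T→G (pyrimidine→purine, transversion)
base 22: G→A (purine→purine, transition)
base 23: A→G (purine→purine, transition)

7 transitions, 1 transversion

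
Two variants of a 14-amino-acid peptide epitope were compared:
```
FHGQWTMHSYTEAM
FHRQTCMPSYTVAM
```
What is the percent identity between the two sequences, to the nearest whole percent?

64%

5 positions differ (3, 5, 6, 8, 12), so 9 of 14 match: 9/14 = 64.29%.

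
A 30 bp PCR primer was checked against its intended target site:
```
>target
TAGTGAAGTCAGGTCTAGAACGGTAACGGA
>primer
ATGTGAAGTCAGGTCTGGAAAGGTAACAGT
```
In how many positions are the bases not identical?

Comparing position by position, 6 positions differ: 1 (T/A), 2 (A/T), 17 (A/G), 21 (C/A), 28 (G/A), 30 (A/T).

6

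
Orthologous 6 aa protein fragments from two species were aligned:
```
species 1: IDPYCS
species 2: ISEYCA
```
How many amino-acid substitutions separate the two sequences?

3

Mismatches (1-based): position 2: D→S; position 3: P→E; position 6: S→A.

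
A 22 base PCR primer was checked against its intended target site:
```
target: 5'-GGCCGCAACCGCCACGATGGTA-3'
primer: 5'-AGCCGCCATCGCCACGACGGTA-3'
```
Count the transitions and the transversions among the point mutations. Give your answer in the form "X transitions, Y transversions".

Transitions (purine↔purine or pyrimidine↔pyrimidine): 1 G→A, 9 C→T, 18 T→C.
Transversions (purine↔pyrimidine): 7 A→C.

3 transitions, 1 transversion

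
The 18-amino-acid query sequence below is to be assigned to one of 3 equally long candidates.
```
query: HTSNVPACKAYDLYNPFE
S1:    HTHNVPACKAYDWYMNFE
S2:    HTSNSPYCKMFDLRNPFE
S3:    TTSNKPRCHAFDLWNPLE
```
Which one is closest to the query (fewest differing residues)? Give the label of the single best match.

S1 differs at 4 residues; S2 differs at 5 residues; S3 differs at 7 residues. The closest is S1.

S1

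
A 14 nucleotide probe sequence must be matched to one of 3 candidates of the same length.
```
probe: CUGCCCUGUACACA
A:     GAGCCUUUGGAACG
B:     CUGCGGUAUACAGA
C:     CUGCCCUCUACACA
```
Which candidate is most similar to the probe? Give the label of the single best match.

C

A differs at 8 sites; B differs at 4 sites; C differs at 1 site. The closest is C.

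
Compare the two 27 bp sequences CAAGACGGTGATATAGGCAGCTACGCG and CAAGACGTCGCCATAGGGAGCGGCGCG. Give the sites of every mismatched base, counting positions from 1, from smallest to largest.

8, 9, 11, 12, 18, 22, 23

Scanning 1-based: 8: G/T; 9: T/C; 11: A/C; 12: T/C; 18: C/G; 22: T/G; 23: A/G.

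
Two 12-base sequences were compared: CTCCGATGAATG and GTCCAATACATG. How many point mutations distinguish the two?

4

Mismatches (1-based): position 1: C→G; position 5: G→A; position 8: G→A; position 9: A→C.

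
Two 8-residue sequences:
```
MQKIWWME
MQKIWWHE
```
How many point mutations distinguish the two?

1

Comparing position by position, 1 residue differs: 7 (M/H).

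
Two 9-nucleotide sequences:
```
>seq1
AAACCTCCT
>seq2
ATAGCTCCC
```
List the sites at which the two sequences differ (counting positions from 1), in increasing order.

2, 4, 9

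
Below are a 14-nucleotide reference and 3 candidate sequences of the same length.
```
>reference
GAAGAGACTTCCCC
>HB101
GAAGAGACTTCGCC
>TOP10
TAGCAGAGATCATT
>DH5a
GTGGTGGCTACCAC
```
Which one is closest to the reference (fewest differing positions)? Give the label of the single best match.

Hamming distances to reference — HB101: 1; TOP10: 8; DH5a: 6.
Smallest is HB101 with 1 mismatch.

HB101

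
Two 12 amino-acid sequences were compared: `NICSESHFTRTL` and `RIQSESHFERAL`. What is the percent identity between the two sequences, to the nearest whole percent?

67%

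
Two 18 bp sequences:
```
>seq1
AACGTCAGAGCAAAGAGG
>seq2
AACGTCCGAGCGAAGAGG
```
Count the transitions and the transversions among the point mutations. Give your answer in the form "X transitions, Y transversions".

1 transition, 1 transversion

Mismatches (1-based):
base 7: A→C (purine→pyrimidine, transversion)
base 12: A→G (purine→purine, transition)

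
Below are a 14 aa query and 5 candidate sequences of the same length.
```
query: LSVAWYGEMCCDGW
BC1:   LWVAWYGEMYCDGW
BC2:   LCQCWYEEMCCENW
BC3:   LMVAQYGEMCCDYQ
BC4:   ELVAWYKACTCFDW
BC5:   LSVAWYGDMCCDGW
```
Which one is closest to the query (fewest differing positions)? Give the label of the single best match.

BC5

Hamming distances to query — BC1: 2; BC2: 6; BC3: 4; BC4: 8; BC5: 1.
Smallest is BC5 with 1 mismatch.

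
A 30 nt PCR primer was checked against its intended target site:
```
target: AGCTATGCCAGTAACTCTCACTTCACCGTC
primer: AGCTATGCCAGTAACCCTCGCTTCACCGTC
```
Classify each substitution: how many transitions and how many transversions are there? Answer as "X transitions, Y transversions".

2 transitions, 0 transversions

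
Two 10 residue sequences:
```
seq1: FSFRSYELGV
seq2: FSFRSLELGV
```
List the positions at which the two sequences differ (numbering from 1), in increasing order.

6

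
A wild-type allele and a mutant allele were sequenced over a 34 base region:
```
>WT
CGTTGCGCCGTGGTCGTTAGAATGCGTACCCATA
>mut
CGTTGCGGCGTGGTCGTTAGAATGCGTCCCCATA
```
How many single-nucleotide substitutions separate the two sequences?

2

The sequences differ at positions 8, 28 (1-based) — 2 in total.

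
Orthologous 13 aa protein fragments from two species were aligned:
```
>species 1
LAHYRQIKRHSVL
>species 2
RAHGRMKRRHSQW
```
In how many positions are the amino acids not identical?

7

Comparing position by position, 7 positions differ: 1 (L/R), 4 (Y/G), 6 (Q/M), 7 (I/K), 8 (K/R), 12 (V/Q), 13 (L/W).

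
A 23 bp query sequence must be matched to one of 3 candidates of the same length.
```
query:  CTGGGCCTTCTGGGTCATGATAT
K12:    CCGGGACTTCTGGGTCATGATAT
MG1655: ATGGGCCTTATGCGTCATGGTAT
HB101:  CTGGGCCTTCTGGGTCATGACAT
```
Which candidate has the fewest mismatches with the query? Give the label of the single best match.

K12 differs at 2 positions; MG1655 differs at 4 positions; HB101 differs at 1 position. The closest is HB101.

HB101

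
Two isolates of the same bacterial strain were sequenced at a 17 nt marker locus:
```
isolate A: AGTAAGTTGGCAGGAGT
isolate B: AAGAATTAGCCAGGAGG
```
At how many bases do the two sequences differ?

Mismatches (1-based): base 2: G→A; base 3: T→G; base 6: G→T; base 8: T→A; base 10: G→C; base 17: T→G.

6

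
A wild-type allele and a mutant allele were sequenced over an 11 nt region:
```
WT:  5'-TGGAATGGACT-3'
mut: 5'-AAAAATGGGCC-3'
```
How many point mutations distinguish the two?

The sequences differ at positions 1, 2, 3, 9, 11 (1-based) — 5 in total.

5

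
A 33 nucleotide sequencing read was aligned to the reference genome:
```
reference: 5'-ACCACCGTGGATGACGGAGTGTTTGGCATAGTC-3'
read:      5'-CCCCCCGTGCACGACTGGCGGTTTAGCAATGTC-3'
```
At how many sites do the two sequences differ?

11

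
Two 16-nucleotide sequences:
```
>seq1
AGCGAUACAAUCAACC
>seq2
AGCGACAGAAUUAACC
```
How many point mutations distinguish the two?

3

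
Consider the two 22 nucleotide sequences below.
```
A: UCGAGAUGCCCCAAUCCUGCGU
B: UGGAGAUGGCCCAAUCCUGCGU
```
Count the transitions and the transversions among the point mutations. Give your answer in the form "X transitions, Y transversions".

0 transitions, 2 transversions

Transitions (purine↔purine or pyrimidine↔pyrimidine): none.
Transversions (purine↔pyrimidine): 2 C→G, 9 C→G.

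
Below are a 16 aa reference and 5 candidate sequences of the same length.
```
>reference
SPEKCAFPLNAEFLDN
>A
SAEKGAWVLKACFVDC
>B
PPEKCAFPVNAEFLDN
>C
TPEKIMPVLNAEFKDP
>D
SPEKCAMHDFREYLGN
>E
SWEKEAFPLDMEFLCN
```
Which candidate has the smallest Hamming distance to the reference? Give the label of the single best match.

Hamming distances to reference — A: 8; B: 2; C: 7; D: 7; E: 5.
Smallest is B with 2 mismatches.

B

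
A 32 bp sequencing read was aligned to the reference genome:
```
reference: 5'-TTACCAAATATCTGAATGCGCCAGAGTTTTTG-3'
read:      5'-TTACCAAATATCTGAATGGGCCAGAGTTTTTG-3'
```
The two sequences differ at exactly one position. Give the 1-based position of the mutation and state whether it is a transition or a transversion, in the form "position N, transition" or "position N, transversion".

The sequences differ only at position 19: C→G (pyrimidine→purine), a transversion.

position 19, transversion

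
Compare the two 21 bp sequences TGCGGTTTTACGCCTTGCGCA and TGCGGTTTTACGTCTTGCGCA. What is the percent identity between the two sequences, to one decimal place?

95.2%

Mismatch at position 13 (1-based): 1 of 21.
Identical positions: 20/21 = 95.24% → 95.2%.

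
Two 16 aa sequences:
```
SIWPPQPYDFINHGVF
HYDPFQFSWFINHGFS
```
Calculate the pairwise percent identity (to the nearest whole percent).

44%

Mismatches at positions 1, 2, 3, 5, 7, 8, 9, 15, 16 (1-based): 9 of 16.
Identical positions: 7/16 = 43.75% → 44%.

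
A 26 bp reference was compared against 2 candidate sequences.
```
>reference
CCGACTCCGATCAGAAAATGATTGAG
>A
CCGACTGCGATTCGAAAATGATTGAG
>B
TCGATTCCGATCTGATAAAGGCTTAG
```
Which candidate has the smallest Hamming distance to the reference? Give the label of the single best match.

A

A differs at 3 positions; B differs at 8 positions. The closest is A.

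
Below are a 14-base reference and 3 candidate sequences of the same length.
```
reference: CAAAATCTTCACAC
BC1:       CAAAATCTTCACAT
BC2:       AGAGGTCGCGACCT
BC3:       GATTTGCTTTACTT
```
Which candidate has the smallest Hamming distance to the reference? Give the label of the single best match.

BC1 differs at 1 site; BC2 differs at 9 sites; BC3 differs at 8 sites. The closest is BC1.

BC1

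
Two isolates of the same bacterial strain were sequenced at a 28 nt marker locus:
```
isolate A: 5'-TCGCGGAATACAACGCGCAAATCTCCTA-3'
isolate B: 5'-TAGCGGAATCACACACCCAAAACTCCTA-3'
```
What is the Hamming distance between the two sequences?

7

Comparing position by position, 7 sites differ: 2 (C/A), 10 (A/C), 11 (C/A), 12 (A/C), 15 (G/A), 17 (G/C), 22 (T/A).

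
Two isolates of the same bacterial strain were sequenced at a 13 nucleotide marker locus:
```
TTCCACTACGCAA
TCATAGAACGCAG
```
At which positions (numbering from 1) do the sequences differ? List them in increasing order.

2, 3, 4, 6, 7, 13

Differences at position 2 (T→C), position 3 (C→A), position 4 (C→T), position 6 (C→G), position 7 (T→A), position 13 (A→G).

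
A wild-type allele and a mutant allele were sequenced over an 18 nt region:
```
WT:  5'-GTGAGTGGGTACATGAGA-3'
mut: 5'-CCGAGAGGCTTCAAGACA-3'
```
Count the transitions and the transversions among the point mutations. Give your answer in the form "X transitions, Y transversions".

1 transition, 6 transversions

Mismatches (1-based):
base 1: G→C (purine→pyrimidine, transversion)
base 2: T→C (pyrimidine→pyrimidine, transition)
base 6: T→A (pyrimidine→purine, transversion)
base 9: G→C (purine→pyrimidine, transversion)
base 11: A→T (purine→pyrimidine, transversion)
base 14: T→A (pyrimidine→purine, transversion)
base 17: G→C (purine→pyrimidine, transversion)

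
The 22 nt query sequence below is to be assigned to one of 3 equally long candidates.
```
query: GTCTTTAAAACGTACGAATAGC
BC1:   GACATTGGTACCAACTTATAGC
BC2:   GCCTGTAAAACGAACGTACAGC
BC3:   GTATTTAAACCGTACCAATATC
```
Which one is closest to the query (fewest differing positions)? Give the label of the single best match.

Hamming distances to query — BC1: 9; BC2: 5; BC3: 4.
Smallest is BC3 with 4 mismatches.

BC3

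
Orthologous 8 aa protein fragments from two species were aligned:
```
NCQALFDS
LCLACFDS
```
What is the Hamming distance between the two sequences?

Mismatches (1-based): position 1: N→L; position 3: Q→L; position 5: L→C.

3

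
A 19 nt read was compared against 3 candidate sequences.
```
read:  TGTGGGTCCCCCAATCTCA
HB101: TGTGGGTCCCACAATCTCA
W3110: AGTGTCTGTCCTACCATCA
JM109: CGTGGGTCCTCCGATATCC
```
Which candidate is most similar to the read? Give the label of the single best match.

HB101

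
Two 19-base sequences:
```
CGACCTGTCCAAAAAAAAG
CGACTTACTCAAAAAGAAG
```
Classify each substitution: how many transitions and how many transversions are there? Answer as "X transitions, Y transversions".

5 transitions, 0 transversions

Mismatches (1-based):
site 5: C→T (pyrimidine→pyrimidine, transition)
site 7: G→A (purine→purine, transition)
site 8: T→C (pyrimidine→pyrimidine, transition)
site 9: C→T (pyrimidine→pyrimidine, transition)
site 16: A→G (purine→purine, transition)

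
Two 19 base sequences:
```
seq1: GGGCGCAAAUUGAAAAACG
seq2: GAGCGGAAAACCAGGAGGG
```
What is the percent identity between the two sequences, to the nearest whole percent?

Mismatches at positions 2, 6, 10, 11, 12, 14, 15, 17, 18 (1-based): 9 of 19.
Identical positions: 10/19 = 52.63% → 53%.

53%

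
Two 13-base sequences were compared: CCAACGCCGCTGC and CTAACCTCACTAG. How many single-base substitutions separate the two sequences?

6

The sequences differ at sites 2, 6, 7, 9, 12, 13 (1-based) — 6 in total.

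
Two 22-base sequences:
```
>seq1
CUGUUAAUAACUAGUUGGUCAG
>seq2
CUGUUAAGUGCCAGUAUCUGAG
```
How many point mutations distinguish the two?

8

Comparing position by position, 8 sites differ: 8 (U/G), 9 (A/U), 10 (A/G), 12 (U/C), 16 (U/A), 17 (G/U), 18 (G/C), 20 (C/G).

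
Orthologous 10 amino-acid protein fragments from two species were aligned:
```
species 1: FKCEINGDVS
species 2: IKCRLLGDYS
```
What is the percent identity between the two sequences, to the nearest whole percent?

5 positions differ (1, 4, 5, 6, 9), so 5 of 10 match: 5/10 = 50%.

50%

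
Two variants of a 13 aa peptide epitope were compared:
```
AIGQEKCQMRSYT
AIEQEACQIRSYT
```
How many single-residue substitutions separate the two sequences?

3

Comparing position by position, 3 positions differ: 3 (G/E), 6 (K/A), 9 (M/I).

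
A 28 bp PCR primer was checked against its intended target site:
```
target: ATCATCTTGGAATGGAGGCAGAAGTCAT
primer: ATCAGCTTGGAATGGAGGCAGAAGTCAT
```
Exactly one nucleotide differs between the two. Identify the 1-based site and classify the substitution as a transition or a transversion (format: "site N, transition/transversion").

Site 5 changes T→G. T is a pyrimidine and G is a purine, so this is a transversion.

site 5, transversion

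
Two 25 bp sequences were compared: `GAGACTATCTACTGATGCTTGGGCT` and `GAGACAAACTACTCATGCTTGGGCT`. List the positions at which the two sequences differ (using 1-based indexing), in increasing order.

6, 8, 14

Scanning 1-based: 6: T/A; 8: T/A; 14: G/C.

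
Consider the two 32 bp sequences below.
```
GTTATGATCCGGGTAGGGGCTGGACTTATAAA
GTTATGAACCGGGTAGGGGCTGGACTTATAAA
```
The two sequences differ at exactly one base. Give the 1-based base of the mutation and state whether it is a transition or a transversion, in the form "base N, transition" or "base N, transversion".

Base 8 changes T→A. T is a pyrimidine and A is a purine, so this is a transversion.

base 8, transversion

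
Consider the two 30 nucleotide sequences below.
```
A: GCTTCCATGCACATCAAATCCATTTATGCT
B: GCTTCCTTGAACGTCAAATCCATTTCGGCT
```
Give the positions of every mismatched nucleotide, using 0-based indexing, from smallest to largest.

Differences at position 6 (A→T), position 9 (C→A), position 12 (A→G), position 25 (A→C), position 26 (T→G).

6, 9, 12, 25, 26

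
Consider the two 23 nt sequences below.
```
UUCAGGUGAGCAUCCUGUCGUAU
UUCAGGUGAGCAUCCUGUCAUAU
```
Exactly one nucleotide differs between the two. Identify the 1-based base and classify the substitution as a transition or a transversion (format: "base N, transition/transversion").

base 20, transition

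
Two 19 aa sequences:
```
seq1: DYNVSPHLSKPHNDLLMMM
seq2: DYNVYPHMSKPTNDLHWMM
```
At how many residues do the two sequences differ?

5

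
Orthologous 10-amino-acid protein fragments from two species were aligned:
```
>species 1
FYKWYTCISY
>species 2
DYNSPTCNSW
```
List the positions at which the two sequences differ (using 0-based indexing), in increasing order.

0, 2, 3, 4, 7, 9

Differences at position 0 (F→D), position 2 (K→N), position 3 (W→S), position 4 (Y→P), position 7 (I→N), position 9 (Y→W).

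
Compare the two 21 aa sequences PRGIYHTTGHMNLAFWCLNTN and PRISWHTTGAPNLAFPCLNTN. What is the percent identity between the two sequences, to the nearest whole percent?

Mismatches at positions 3, 4, 5, 10, 11, 16 (1-based): 6 of 21.
Identical positions: 15/21 = 71.43% → 71%.

71%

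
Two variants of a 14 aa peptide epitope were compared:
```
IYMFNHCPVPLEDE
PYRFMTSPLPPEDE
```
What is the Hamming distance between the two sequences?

Mismatches (1-based): residue 1: I→P; residue 3: M→R; residue 5: N→M; residue 6: H→T; residue 7: C→S; residue 9: V→L; residue 11: L→P.

7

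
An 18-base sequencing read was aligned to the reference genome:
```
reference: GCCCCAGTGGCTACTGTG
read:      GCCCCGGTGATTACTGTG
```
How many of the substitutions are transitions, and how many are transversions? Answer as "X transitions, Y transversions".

Mismatches (1-based):
base 6: A→G (purine→purine, transition)
base 10: G→A (purine→purine, transition)
base 11: C→T (pyrimidine→pyrimidine, transition)

3 transitions, 0 transversions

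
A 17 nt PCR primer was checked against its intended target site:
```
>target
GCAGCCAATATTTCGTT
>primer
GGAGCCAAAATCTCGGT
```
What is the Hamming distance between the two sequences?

4

The sequences differ at positions 2, 9, 12, 16 (1-based) — 4 in total.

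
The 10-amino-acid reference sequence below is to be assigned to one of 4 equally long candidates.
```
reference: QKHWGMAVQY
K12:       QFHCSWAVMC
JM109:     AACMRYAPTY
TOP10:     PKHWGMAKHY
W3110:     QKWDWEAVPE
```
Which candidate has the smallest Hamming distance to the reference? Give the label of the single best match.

TOP10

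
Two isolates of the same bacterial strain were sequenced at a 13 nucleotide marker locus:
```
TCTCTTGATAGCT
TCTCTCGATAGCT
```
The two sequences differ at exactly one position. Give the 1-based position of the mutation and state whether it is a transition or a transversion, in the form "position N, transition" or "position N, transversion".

Position 6 changes T→C. T is a pyrimidine and C is a pyrimidine, so this is a transition.

position 6, transition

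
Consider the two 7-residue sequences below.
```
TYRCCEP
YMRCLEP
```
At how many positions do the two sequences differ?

3

Mismatches (1-based): position 1: T→Y; position 2: Y→M; position 5: C→L.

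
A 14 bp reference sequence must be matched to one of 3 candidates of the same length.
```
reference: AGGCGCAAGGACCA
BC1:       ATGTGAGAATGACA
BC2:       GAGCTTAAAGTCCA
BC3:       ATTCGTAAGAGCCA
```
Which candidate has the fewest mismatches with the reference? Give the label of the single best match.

BC1 differs at 8 positions; BC2 differs at 6 positions; BC3 differs at 5 positions. The closest is BC3.

BC3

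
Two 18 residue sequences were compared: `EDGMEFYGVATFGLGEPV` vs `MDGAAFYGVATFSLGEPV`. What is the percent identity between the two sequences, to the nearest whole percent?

78%

Mismatches at positions 1, 4, 5, 13 (1-based): 4 of 18.
Identical positions: 14/18 = 77.78% → 78%.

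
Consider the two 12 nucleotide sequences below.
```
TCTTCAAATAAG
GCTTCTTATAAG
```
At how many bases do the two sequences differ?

3

Comparing position by position, 3 bases differ: 1 (T/G), 6 (A/T), 7 (A/T).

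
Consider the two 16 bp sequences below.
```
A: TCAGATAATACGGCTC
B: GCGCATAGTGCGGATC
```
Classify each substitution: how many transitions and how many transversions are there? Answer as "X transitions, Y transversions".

Mismatches (1-based):
site 1: T→G (pyrimidine→purine, transversion)
site 3: A→G (purine→purine, transition)
site 4: G→C (purine→pyrimidine, transversion)
site 8: A→G (purine→purine, transition)
site 10: A→G (purine→purine, transition)
site 14: C→A (pyrimidine→purine, transversion)

3 transitions, 3 transversions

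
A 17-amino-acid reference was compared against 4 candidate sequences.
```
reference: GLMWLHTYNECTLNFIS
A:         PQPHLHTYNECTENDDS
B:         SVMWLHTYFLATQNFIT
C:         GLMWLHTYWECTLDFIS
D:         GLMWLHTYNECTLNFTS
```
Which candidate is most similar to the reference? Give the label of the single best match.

D

Hamming distances to reference — A: 7; B: 7; C: 2; D: 1.
Smallest is D with 1 mismatch.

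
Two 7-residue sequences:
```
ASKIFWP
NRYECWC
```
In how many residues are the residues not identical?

6

The sequences differ at residues 1, 2, 3, 4, 5, 7 (1-based) — 6 in total.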